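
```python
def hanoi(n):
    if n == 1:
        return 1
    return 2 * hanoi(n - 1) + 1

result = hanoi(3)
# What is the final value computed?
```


hanoi(3)
= 2 * hanoi(2) + 1
= 2 * (2 * hanoi(1) + 1) + 1
Now compute bottom-up:
hanoi(1) = 1
hanoi(2) = 2 * 1 + 1 = 3
hanoi(3) = 2 * 3 + 1 = 7
= 7


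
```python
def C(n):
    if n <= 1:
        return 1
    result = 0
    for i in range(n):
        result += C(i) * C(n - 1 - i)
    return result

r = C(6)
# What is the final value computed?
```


C(6)
= sum of C(i) * C(6-1-i) for i in 0..5
First compute sub-values bottom-up:
  C(0) = 1, C(1) = 1
  C(2) = 1*1 + 1*1 = 2
  C(3) = 1*2 + 1*1 + 2*1 = 5
  C(4) = 1*5 + 1*2 + 2*1 + 5*1 = 14
  C(5) = 1*14 + 1*5 + 2*2 + 5*1 + 14*1 = 42
Now C(6):
  C(0)*C(5) = 1*42 = 42
  C(1)*C(4) = 1*14 = 14
  C(2)*C(3) = 2*5 = 10
  C(3)*C(2) = 5*2 = 10
  C(4)*C(1) = 14*1 = 14
  C(5)*C(0) = 42*1 = 42
= 42 + 14 + 10 + 10 + 14 + 42
= 132


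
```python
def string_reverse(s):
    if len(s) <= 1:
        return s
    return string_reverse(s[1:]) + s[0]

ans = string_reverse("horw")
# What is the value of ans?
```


string_reverse("horw")
= string_reverse("orw") + "h"
= string_reverse("rw") + "o" + "h"
= string_reverse("w") + "r" + "o" + "h"
= "w" + "r" + "o" + "h"
= "wroh"


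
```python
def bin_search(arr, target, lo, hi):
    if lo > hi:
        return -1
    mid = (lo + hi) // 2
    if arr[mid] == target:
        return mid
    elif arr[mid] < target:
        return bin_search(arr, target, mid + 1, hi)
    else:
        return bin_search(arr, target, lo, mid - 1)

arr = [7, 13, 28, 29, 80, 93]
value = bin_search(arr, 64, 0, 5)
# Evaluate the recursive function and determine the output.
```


bin_search(arr, 64, 0, 5)
lo=0, hi=5, mid=2, arr[mid]=28
28 < 64, search right half
lo=3, hi=5, mid=4, arr[mid]=80
80 > 64, search left half
lo=3, hi=3, mid=3, arr[mid]=29
29 < 64, search right half
lo > hi, target not found, return -1
= -1


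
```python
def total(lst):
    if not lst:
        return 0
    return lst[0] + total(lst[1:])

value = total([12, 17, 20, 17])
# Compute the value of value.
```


total([12, 17, 20, 17])
= 12 + total([17, 20, 17])
= 12 + 17 + total([20, 17])
= 12 + 17 + 20 + total([17])
= 12 + 17 + 20 + 17 + total([])
= 12 + 17 + 20 + 17 + 0
= 66


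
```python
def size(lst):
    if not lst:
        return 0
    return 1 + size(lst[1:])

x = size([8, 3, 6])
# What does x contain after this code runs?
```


size([8, 3, 6])
= 1 + size([3, 6])
= 1 + 1 + size([6])
= 1 + 1 + 1 + size([])
= 1 + 1 + 1 + 0
= 3


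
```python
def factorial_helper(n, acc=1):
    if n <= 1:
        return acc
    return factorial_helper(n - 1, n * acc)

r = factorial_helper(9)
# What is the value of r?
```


factorial_helper(9, 1)
= factorial_helper(8, 9 * 1) = factorial_helper(8, 9)
= factorial_helper(7, 8 * 9) = factorial_helper(7, 72)
= factorial_helper(6, 7 * 72) = factorial_helper(6, 504)
= factorial_helper(5, 6 * 504) = factorial_helper(5, 3024)
= factorial_helper(4, 5 * 3024) = factorial_helper(4, 15120)
= factorial_helper(3, 4 * 15120) = factorial_helper(3, 60480)
= factorial_helper(2, 3 * 60480) = factorial_helper(2, 181440)
= factorial_helper(1, 2 * 181440) = factorial_helper(1, 362880)
n <= 1, return acc = 362880


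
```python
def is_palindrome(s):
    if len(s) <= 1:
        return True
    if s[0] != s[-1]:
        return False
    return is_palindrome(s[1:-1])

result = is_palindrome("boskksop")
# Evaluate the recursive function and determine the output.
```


is_palindrome("boskksop")
"boskksop": s[0]='b' != s[-1]='p' -> False
= False


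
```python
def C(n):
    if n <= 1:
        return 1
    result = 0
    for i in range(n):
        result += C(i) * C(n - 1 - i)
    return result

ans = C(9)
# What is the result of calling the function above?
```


C(9)
= sum of C(i) * C(9-1-i) for i in 0..8
First compute sub-values bottom-up:
  C(0) = 1, C(1) = 1
  C(2) = 1*1 + 1*1 = 2
  C(3) = 1*2 + 1*1 + 2*1 = 5
  C(4) = 1*5 + 1*2 + 2*1 + 5*1 = 14
  C(5) = 1*14 + 1*5 + 2*2 + 5*1 + 14*1 = 42
  C(6) = 1*42 + 1*14 + 2*5 + 5*2 + 14*1 + 42*1 = 132
  C(7) = 1*132 + 1*42 + 2*14 + 5*5 + 14*2 + 42*1 + 132*1 = 429
  C(8) = 1*429 + 1*132 + 2*42 + 5*14 + 14*5 + 42*2 + 132*1 + 429*1 = 1430
Now C(9):
  C(0)*C(8) = 1*1430 = 1430
  C(1)*C(7) = 1*429 = 429
  C(2)*C(6) = 2*132 = 264
  C(3)*C(5) = 5*42 = 210
  C(4)*C(4) = 14*14 = 196
  C(5)*C(3) = 42*5 = 210
  C(6)*C(2) = 132*2 = 264
  C(7)*C(1) = 429*1 = 429
  C(8)*C(0) = 1430*1 = 1430
= 1430 + 429 + 264 + 210 + 196 + 210 + 264 + 429 + 1430
= 4862


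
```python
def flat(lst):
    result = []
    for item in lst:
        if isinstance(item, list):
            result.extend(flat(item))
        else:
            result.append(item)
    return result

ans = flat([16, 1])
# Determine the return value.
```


flat([16, 1])
Processing each element:
  16 is not a list -> append 16
  1 is not a list -> append 1
= [16, 1]


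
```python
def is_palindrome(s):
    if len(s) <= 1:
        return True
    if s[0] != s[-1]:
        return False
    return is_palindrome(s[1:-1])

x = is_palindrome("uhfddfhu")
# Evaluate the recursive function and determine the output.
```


is_palindrome("uhfddfhu")
"uhfddfhu": s[0]='u' == s[-1]='u' -> is_palindrome("hfddfh")
"hfddfh": s[0]='h' == s[-1]='h' -> is_palindrome("fddf")
"fddf": s[0]='f' == s[-1]='f' -> is_palindrome("dd")
"dd": s[0]='d' == s[-1]='d' -> is_palindrome("")
"": len <= 1 -> True
= True


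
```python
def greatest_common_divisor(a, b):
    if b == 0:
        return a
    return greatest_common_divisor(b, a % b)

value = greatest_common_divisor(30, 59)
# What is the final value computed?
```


greatest_common_divisor(30, 59)
= greatest_common_divisor(59, 30 % 59) = greatest_common_divisor(59, 30)
= greatest_common_divisor(30, 59 % 30) = greatest_common_divisor(30, 29)
= greatest_common_divisor(29, 30 % 29) = greatest_common_divisor(29, 1)
= greatest_common_divisor(1, 29 % 1) = greatest_common_divisor(1, 0)
b == 0, return a = 1


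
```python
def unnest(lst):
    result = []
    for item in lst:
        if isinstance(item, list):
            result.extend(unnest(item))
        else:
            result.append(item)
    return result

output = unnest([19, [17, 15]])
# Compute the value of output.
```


unnest([19, [17, 15]])
Processing each element:
  19 is not a list -> append 19
  [17, 15] is a list -> unnest recursively -> [17, 15]
= [19, 17, 15]


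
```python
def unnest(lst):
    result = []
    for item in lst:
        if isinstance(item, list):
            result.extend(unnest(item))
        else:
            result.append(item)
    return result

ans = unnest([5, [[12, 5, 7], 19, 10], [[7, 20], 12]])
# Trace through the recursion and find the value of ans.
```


unnest([5, [[12, 5, 7], 19, 10], [[7, 20], 12]])
Processing each element:
  5 is not a list -> append 5
  [[12, 5, 7], 19, 10] is a list -> unnest recursively -> [12, 5, 7, 19, 10]
  [[7, 20], 12] is a list -> unnest recursively -> [7, 20, 12]
= [5, 12, 5, 7, 19, 10, 7, 20, 12]


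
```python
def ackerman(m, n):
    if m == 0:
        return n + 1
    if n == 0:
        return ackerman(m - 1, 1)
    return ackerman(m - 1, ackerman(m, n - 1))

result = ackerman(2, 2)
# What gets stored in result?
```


ackerman(2, 2)
= ackerman(1, ackerman(2, 1))
First compute ackerman(2, 1) = 5
= ackerman(1, 5)
= 7


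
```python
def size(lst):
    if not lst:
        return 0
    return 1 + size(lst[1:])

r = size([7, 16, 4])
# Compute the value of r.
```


size([7, 16, 4])
= 1 + size([16, 4])
= 1 + 1 + size([4])
= 1 + 1 + 1 + size([])
= 1 + 1 + 1 + 0
= 3


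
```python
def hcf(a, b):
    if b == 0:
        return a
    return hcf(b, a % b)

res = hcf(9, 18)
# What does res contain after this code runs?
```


hcf(9, 18)
= hcf(18, 9 % 18) = hcf(18, 9)
= hcf(9, 18 % 9) = hcf(9, 0)
b == 0, return a = 9


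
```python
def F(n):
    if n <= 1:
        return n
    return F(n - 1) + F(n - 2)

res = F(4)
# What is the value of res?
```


F(4)
= F(3) + F(2)
= (F(2) + F(1)) + F(2)
Computing bottom-up: F(0)=0, F(1)=1, F(2)=1, F(3)=2, F(4)=3
= 3


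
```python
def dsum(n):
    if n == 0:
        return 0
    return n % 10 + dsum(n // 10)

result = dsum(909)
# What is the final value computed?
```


dsum(909)
= 9 + dsum(90)
= 9 + 0 + dsum(9)
= 9 + 0 + 9 + dsum(0)
= 9 + 0 + 9 + 0
= 18


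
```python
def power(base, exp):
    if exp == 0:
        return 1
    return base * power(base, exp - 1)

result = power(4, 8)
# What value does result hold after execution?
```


power(4, 8)
= 4 * power(4, 7)
= 4 * 4 * power(4, 6)
= 4 * 4 * 4 * power(4, 5)
= 4 * 4 * 4 * 4 * power(4, 4)
= 4 * 4 * 4 * 4 * 4 * power(4, 3)
= 4 * 4 * 4 * 4 * 4 * 4 * power(4, 2)
= 4 * 4 * 4 * 4 * 4 * 4 * 4 * power(4, 1)
= 4 * 4 * 4 * 4 * 4 * 4 * 4 * 4 * power(4, 0)
= 4 * 4 * 4 * 4 * 4 * 4 * 4 * 4 * 1
= 65536


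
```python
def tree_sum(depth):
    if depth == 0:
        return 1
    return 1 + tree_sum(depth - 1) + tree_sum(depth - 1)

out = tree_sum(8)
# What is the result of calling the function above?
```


tree_sum(8)
= 1 + tree_sum(7) + tree_sum(7)
= 1 + 2 * tree_sum(7)
tree_sum(k) = 2^(k+1) - 1
tree_sum(0) = 1
tree_sum(1) = 3
tree_sum(2) = 7
tree_sum(3) = 15
tree_sum(4) = 31
tree_sum(8) = 2^9 - 1 = 511


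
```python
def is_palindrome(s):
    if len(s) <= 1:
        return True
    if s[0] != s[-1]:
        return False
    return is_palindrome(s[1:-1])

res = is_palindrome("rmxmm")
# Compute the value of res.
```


is_palindrome("rmxmm")
"rmxmm": s[0]='r' != s[-1]='m' -> False
= False


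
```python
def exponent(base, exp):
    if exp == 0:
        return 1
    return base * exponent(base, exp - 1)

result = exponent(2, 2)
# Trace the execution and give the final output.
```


exponent(2, 2)
= 2 * exponent(2, 1)
= 2 * 2 * exponent(2, 0)
= 2 * 2 * 1
= 4


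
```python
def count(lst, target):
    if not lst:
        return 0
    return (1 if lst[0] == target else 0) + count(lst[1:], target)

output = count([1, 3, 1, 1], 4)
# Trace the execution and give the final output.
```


count([1, 3, 1, 1], 4)
lst[0]=1 != 4: 0 + count([3, 1, 1], 4)
lst[0]=3 != 4: 0 + count([1, 1], 4)
lst[0]=1 != 4: 0 + count([1], 4)
lst[0]=1 != 4: 0 + count([], 4)
= 0


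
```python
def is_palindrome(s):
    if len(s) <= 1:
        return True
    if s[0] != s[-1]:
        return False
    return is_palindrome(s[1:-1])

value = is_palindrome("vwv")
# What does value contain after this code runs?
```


is_palindrome("vwv")
"vwv": s[0]='v' == s[-1]='v' -> is_palindrome("w")
"w": len <= 1 -> True
= True


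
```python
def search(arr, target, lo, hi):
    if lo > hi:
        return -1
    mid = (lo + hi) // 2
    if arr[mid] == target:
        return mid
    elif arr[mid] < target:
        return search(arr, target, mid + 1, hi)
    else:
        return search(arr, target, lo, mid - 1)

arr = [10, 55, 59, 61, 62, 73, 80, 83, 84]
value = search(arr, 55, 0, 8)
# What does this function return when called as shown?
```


search(arr, 55, 0, 8)
lo=0, hi=8, mid=4, arr[mid]=62
62 > 55, search left half
lo=0, hi=3, mid=1, arr[mid]=55
arr[1] == 55, found at index 1
= 1


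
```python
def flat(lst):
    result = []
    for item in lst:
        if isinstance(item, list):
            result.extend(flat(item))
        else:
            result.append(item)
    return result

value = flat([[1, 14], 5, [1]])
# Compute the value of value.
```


flat([[1, 14], 5, [1]])
Processing each element:
  [1, 14] is a list -> flat recursively -> [1, 14]
  5 is not a list -> append 5
  [1] is a list -> flat recursively -> [1]
= [1, 14, 5, 1]


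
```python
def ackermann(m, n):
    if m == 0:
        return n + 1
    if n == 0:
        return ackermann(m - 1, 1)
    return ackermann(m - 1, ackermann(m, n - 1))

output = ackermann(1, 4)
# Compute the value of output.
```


ackermann(1, 4)
= ackermann(0, ackermann(1, 3))
First compute ackermann(1, 3) = 5
= ackermann(0, 5)
= 6


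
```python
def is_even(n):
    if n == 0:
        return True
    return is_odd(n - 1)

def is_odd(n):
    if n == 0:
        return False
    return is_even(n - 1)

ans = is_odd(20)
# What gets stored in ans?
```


is_odd(20)
= is_even(19)
= is_odd(18)
= is_even(17)
= is_odd(16)
= is_even(15)
= is_odd(14)
= is_even(13)
= is_odd(12)
= is_even(11)
= is_odd(10)
= is_even(9)
= is_odd(8)
= is_even(7)
= is_odd(6)
= is_even(5)
= is_odd(4)
= is_even(3)
= is_odd(2)
= is_even(1)
= is_odd(0)
n == 0: return False
= False


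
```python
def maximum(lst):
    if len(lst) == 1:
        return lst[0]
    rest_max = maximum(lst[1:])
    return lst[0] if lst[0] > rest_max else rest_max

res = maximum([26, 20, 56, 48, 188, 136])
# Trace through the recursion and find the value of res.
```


maximum([26, 20, 56, 48, 188, 136])
= compare 26 with maximum([20, 56, 48, 188, 136])
= compare 20 with maximum([56, 48, 188, 136])
= compare 56 with maximum([48, 188, 136])
= compare 48 with maximum([188, 136])
= compare 188 with maximum([136])
Base: maximum([136]) = 136
compare 188 with 136: max = 188
compare 48 with 188: max = 188
compare 56 with 188: max = 188
compare 20 with 188: max = 188
compare 26 with 188: max = 188
= 188


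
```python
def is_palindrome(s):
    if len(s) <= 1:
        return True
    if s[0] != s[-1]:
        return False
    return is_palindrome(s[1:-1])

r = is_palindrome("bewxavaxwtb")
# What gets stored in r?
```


is_palindrome("bewxavaxwtb")
"bewxavaxwtb": s[0]='b' == s[-1]='b' -> is_palindrome("ewxavaxwt")
"ewxavaxwt": s[0]='e' != s[-1]='t' -> False
= False


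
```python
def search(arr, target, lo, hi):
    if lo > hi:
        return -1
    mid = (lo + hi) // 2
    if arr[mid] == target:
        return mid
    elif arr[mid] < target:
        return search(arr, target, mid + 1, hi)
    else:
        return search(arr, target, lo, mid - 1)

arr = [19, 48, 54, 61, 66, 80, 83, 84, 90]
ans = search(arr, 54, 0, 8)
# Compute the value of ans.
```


search(arr, 54, 0, 8)
lo=0, hi=8, mid=4, arr[mid]=66
66 > 54, search left half
lo=0, hi=3, mid=1, arr[mid]=48
48 < 54, search right half
lo=2, hi=3, mid=2, arr[mid]=54
arr[2] == 54, found at index 2
= 2


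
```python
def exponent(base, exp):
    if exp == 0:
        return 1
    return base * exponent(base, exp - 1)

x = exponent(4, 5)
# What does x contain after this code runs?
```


exponent(4, 5)
= 4 * exponent(4, 4)
= 4 * 4 * exponent(4, 3)
= 4 * 4 * 4 * exponent(4, 2)
= 4 * 4 * 4 * 4 * exponent(4, 1)
= 4 * 4 * 4 * 4 * 4 * exponent(4, 0)
= 4 * 4 * 4 * 4 * 4 * 1
= 1024


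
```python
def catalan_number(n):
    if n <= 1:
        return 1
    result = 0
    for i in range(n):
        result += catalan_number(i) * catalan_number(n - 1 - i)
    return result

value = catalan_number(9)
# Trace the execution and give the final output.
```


catalan_number(9)
= sum of catalan_number(i) * catalan_number(9-1-i) for i in 0..8
First compute sub-values bottom-up:
  catalan_number(0) = 1, catalan_number(1) = 1
  catalan_number(2) = 1*1 + 1*1 = 2
  catalan_number(3) = 1*2 + 1*1 + 2*1 = 5
  catalan_number(4) = 1*5 + 1*2 + 2*1 + 5*1 = 14
  catalan_number(5) = 1*14 + 1*5 + 2*2 + 5*1 + 14*1 = 42
  catalan_number(6) = 1*42 + 1*14 + 2*5 + 5*2 + 14*1 + 42*1 = 132
  catalan_number(7) = 1*132 + 1*42 + 2*14 + 5*5 + 14*2 + 42*1 + 132*1 = 429
  catalan_number(8) = 1*429 + 1*132 + 2*42 + 5*14 + 14*5 + 42*2 + 132*1 + 429*1 = 1430
Now catalan_number(9):
  catalan_number(0)*catalan_number(8) = 1*1430 = 1430
  catalan_number(1)*catalan_number(7) = 1*429 = 429
  catalan_number(2)*catalan_number(6) = 2*132 = 264
  catalan_number(3)*catalan_number(5) = 5*42 = 210
  catalan_number(4)*catalan_number(4) = 14*14 = 196
  catalan_number(5)*catalan_number(3) = 42*5 = 210
  catalan_number(6)*catalan_number(2) = 132*2 = 264
  catalan_number(7)*catalan_number(1) = 429*1 = 429
  catalan_number(8)*catalan_number(0) = 1430*1 = 1430
= 1430 + 429 + 264 + 210 + 196 + 210 + 264 + 429 + 1430
= 4862


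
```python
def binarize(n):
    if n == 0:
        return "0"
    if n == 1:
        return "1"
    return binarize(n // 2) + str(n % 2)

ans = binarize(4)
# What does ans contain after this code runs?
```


binarize(4)
= binarize(2) + "0"
= binarize(1) + "0" + "0"
= "1" + "0" + "0"
= "100"


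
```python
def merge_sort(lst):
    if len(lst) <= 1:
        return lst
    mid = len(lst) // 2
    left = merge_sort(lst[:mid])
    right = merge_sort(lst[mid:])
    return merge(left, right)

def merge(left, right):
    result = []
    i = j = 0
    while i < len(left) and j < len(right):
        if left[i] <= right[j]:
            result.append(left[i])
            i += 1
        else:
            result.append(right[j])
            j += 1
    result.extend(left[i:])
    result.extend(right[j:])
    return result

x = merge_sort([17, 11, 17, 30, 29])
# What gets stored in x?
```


merge_sort([17, 11, 17, 30, 29])
Split into [17, 11] and [17, 30, 29]
Left sorted: [11, 17]
Right sorted: [17, 29, 30]
Merge [11, 17] and [17, 29, 30]
= [11, 17, 17, 29, 30]


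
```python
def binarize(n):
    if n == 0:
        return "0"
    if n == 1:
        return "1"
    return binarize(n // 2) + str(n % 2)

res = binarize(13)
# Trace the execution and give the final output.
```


binarize(13)
= binarize(6) + "1"
= binarize(3) + "0" + "1"
= binarize(1) + "1" + "0" + "1"
= "1" + "1" + "0" + "1"
= "1101"


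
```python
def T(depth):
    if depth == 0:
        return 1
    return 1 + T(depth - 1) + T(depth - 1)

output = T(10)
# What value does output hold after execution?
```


T(10)
= 1 + T(9) + T(9)
= 1 + 2 * T(9)
T(k) = 2^(k+1) - 1
T(0) = 1
T(1) = 3
T(2) = 7
T(3) = 15
T(4) = 31
T(10) = 2^11 - 1 = 2047


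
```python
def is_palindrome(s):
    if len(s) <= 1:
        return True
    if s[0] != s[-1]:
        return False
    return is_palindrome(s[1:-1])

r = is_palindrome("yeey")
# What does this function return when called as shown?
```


is_palindrome("yeey")
"yeey": s[0]='y' == s[-1]='y' -> is_palindrome("ee")
"ee": s[0]='e' == s[-1]='e' -> is_palindrome("")
"": len <= 1 -> True
= True


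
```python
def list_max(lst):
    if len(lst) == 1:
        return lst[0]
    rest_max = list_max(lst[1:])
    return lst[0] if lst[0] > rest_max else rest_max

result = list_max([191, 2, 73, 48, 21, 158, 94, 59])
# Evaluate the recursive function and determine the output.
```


list_max([191, 2, 73, 48, 21, 158, 94, 59])
= compare 191 with list_max([2, 73, 48, 21, 158, 94, 59])
= compare 2 with list_max([73, 48, 21, 158, 94, 59])
= compare 73 with list_max([48, 21, 158, 94, 59])
= compare 48 with list_max([21, 158, 94, 59])
= compare 21 with list_max([158, 94, 59])
= compare 158 with list_max([94, 59])
= compare 94 with list_max([59])
Base: list_max([59]) = 59
compare 94 with 59: max = 94
compare 158 with 94: max = 158
compare 21 with 158: max = 158
compare 48 with 158: max = 158
compare 73 with 158: max = 158
compare 2 with 158: max = 158
compare 191 with 158: max = 191
= 191


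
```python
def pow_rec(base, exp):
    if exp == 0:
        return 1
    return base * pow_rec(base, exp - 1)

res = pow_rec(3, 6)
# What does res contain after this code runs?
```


pow_rec(3, 6)
= 3 * pow_rec(3, 5)
= 3 * 3 * pow_rec(3, 4)
= 3 * 3 * 3 * pow_rec(3, 3)
= 3 * 3 * 3 * 3 * pow_rec(3, 2)
= 3 * 3 * 3 * 3 * 3 * pow_rec(3, 1)
= 3 * 3 * 3 * 3 * 3 * 3 * pow_rec(3, 0)
= 3 * 3 * 3 * 3 * 3 * 3 * 1
= 729


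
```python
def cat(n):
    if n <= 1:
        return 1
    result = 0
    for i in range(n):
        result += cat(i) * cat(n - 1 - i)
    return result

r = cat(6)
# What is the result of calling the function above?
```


cat(6)
= sum of cat(i) * cat(6-1-i) for i in 0..5
First compute sub-values bottom-up:
  cat(0) = 1, cat(1) = 1
  cat(2) = 1*1 + 1*1 = 2
  cat(3) = 1*2 + 1*1 + 2*1 = 5
  cat(4) = 1*5 + 1*2 + 2*1 + 5*1 = 14
  cat(5) = 1*14 + 1*5 + 2*2 + 5*1 + 14*1 = 42
Now cat(6):
  cat(0)*cat(5) = 1*42 = 42
  cat(1)*cat(4) = 1*14 = 14
  cat(2)*cat(3) = 2*5 = 10
  cat(3)*cat(2) = 5*2 = 10
  cat(4)*cat(1) = 14*1 = 14
  cat(5)*cat(0) = 42*1 = 42
= 42 + 14 + 10 + 10 + 14 + 42
= 132


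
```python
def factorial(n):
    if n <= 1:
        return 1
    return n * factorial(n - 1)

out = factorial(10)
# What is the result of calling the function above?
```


factorial(10)
= 10 * factorial(9)
= 10 * 9 * factorial(8)
= 10 * 9 * 8 * factorial(7)
= 10 * 9 * 8 * 7 * factorial(6)
= 10 * 9 * 8 * 7 * 6 * factorial(5)
= 10 * 9 * 8 * 7 * 6 * 5 * factorial(4)
= 10 * 9 * 8 * 7 * 6 * 5 * 4 * factorial(3)
= 10 * 9 * 8 * 7 * 6 * 5 * 4 * 3 * factorial(2)
= 10 * 9 * 8 * 7 * 6 * 5 * 4 * 3 * 2 * factorial(1)
= 10 * 9 * 8 * 7 * 6 * 5 * 4 * 3 * 2 * 1
= 3628800


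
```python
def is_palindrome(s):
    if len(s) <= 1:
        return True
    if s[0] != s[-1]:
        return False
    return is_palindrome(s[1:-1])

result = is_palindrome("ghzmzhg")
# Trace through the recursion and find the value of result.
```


is_palindrome("ghzmzhg")
"ghzmzhg": s[0]='g' == s[-1]='g' -> is_palindrome("hzmzh")
"hzmzh": s[0]='h' == s[-1]='h' -> is_palindrome("zmz")
"zmz": s[0]='z' == s[-1]='z' -> is_palindrome("m")
"m": len <= 1 -> True
= True


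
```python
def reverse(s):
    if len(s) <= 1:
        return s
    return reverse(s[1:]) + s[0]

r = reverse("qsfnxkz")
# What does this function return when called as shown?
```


reverse("qsfnxkz")
= reverse("sfnxkz") + "q"
= reverse("fnxkz") + "s" + "q"
= reverse("nxkz") + "f" + "s" + "q"
= reverse("xkz") + "n" + "f" + "s" + "q"
= reverse("kz") + "x" + "n" + "f" + "s" + "q"
= reverse("z") + "k" + "x" + "n" + "f" + "s" + "q"
= "z" + "k" + "x" + "n" + "f" + "s" + "q"
= "zkxnfsq"


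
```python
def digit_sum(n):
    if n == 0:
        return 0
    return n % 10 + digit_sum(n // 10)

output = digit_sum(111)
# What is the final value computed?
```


digit_sum(111)
= 1 + digit_sum(11)
= 1 + 1 + digit_sum(1)
= 1 + 1 + 1 + digit_sum(0)
= 1 + 1 + 1 + 0
= 3


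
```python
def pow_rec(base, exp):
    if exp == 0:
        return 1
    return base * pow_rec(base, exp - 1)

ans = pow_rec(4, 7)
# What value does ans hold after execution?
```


pow_rec(4, 7)
= 4 * pow_rec(4, 6)
= 4 * 4 * pow_rec(4, 5)
= 4 * 4 * 4 * pow_rec(4, 4)
= 4 * 4 * 4 * 4 * pow_rec(4, 3)
= 4 * 4 * 4 * 4 * 4 * pow_rec(4, 2)
= 4 * 4 * 4 * 4 * 4 * 4 * pow_rec(4, 1)
= 4 * 4 * 4 * 4 * 4 * 4 * 4 * pow_rec(4, 0)
= 4 * 4 * 4 * 4 * 4 * 4 * 4 * 1
= 16384


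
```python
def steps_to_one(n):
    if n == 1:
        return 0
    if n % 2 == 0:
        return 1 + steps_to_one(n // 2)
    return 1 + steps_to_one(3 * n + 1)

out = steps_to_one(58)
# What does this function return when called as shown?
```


steps_to_one(58)
58 is even -> steps_to_one(29)
29 is odd -> 3*29+1 = 88 -> steps_to_one(88)
88 is even -> steps_to_one(44)
44 is even -> steps_to_one(22)
22 is even -> steps_to_one(11)
11 is odd -> 3*11+1 = 34 -> steps_to_one(34)
34 is even -> steps_to_one(17)
17 is odd -> 3*17+1 = 52 -> steps_to_one(52)
52 is even -> steps_to_one(26)
26 is even -> steps_to_one(13)
13 is odd -> 3*13+1 = 40 -> steps_to_one(40)
40 is even -> steps_to_one(20)
20 is even -> steps_to_one(10)
10 is even -> steps_to_one(5)
5 is odd -> 3*5+1 = 16 -> steps_to_one(16)
16 is even -> steps_to_one(8)
8 is even -> steps_to_one(4)
4 is even -> steps_to_one(2)
2 is even -> steps_to_one(1)
Reached 1 after 19 steps
= 19


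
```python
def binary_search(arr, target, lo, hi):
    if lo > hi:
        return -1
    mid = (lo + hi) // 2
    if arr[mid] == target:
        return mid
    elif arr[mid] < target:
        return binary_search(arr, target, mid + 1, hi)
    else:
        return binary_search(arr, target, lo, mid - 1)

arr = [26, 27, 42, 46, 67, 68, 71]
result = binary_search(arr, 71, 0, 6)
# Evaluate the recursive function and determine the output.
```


binary_search(arr, 71, 0, 6)
lo=0, hi=6, mid=3, arr[mid]=46
46 < 71, search right half
lo=4, hi=6, mid=5, arr[mid]=68
68 < 71, search right half
lo=6, hi=6, mid=6, arr[mid]=71
arr[6] == 71, found at index 6
= 6


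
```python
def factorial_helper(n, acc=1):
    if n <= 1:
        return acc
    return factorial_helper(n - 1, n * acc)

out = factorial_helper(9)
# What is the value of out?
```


factorial_helper(9, 1)
= factorial_helper(8, 9 * 1) = factorial_helper(8, 9)
= factorial_helper(7, 8 * 9) = factorial_helper(7, 72)
= factorial_helper(6, 7 * 72) = factorial_helper(6, 504)
= factorial_helper(5, 6 * 504) = factorial_helper(5, 3024)
= factorial_helper(4, 5 * 3024) = factorial_helper(4, 15120)
= factorial_helper(3, 4 * 15120) = factorial_helper(3, 60480)
= factorial_helper(2, 3 * 60480) = factorial_helper(2, 181440)
= factorial_helper(1, 2 * 181440) = factorial_helper(1, 362880)
n <= 1, return acc = 362880


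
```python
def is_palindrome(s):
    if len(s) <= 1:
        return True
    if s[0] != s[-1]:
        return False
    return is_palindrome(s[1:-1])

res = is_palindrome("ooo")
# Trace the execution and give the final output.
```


is_palindrome("ooo")
"ooo": s[0]='o' == s[-1]='o' -> is_palindrome("o")
"o": len <= 1 -> True
= True


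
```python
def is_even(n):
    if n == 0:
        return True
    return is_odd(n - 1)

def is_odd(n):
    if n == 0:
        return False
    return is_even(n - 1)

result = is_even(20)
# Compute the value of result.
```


is_even(20)
= is_odd(19)
= is_even(18)
= is_odd(17)
= is_even(16)
= is_odd(15)
= is_even(14)
= is_odd(13)
= is_even(12)
= is_odd(11)
= is_even(10)
= is_odd(9)
= is_even(8)
= is_odd(7)
= is_even(6)
= is_odd(5)
= is_even(4)
= is_odd(3)
= is_even(2)
= is_odd(1)
= is_even(0)
n == 0: return True
= True


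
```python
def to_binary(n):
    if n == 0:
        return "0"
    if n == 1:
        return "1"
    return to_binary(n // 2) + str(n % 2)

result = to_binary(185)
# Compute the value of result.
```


to_binary(185)
= to_binary(92) + "1"
= to_binary(46) + "0" + "1"
= to_binary(23) + "0" + "0" + "1"
= to_binary(11) + "1" + "0" + "0" + "1"
= to_binary(5) + "1" + "1" + "0" + "0" + "1"
= to_binary(2) + "1" + "1" + "1" + "0" + "0" + "1"
= to_binary(1) + "0" + "1" + "1" + "1" + "0" + "0" + "1"
= "1" + "0" + "1" + "1" + "1" + "0" + "0" + "1"
= "10111001"


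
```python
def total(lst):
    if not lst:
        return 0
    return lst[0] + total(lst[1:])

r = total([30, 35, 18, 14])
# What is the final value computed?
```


total([30, 35, 18, 14])
= 30 + total([35, 18, 14])
= 30 + 35 + total([18, 14])
= 30 + 35 + 18 + total([14])
= 30 + 35 + 18 + 14 + total([])
= 30 + 35 + 18 + 14 + 0
= 97


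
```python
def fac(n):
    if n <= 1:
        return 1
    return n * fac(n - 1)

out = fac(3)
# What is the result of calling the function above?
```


fac(3)
= 3 * fac(2)
= 3 * 2 * fac(1)
= 3 * 2 * 1
= 6


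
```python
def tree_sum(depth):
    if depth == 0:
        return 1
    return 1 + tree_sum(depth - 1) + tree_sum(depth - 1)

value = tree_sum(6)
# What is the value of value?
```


tree_sum(6)
= 1 + tree_sum(5) + tree_sum(5)
= 1 + 2 * tree_sum(5)
tree_sum(k) = 2^(k+1) - 1
tree_sum(0) = 1
tree_sum(1) = 3
tree_sum(2) = 7
tree_sum(3) = 15
tree_sum(4) = 31
tree_sum(6) = 2^7 - 1 = 127


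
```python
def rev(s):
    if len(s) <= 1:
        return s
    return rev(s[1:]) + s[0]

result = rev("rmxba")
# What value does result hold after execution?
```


rev("rmxba")
= rev("mxba") + "r"
= rev("xba") + "m" + "r"
= rev("ba") + "x" + "m" + "r"
= rev("a") + "b" + "x" + "m" + "r"
= "a" + "b" + "x" + "m" + "r"
= "abxmr"


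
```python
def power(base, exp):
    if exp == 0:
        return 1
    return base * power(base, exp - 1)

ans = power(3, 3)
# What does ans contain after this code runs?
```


power(3, 3)
= 3 * power(3, 2)
= 3 * 3 * power(3, 1)
= 3 * 3 * 3 * power(3, 0)
= 3 * 3 * 3 * 1
= 27


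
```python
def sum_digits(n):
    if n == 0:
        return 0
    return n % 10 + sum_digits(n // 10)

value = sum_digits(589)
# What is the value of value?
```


sum_digits(589)
= 9 + sum_digits(58)
= 9 + 8 + sum_digits(5)
= 9 + 8 + 5 + sum_digits(0)
= 9 + 8 + 5 + 0
= 22


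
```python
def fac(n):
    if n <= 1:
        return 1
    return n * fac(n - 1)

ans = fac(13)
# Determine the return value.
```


fac(13)
= 13 * fac(12)
= 13 * 12 * fac(11)
= 13 * 12 * 11 * fac(10)
= 13 * 12 * 11 * 10 * fac(9)
= 13 * 12 * 11 * 10 * 9 * fac(8)
= 13 * 12 * 11 * 10 * 9 * 8 * fac(7)
= 13 * 12 * 11 * 10 * 9 * 8 * 7 * fac(6)
= 13 * 12 * 11 * 10 * 9 * 8 * 7 * 6 * fac(5)
= 13 * 12 * 11 * 10 * 9 * 8 * 7 * 6 * 5 * fac(4)
= 13 * 12 * 11 * 10 * 9 * 8 * 7 * 6 * 5 * 4 * fac(3)
= 13 * 12 * 11 * 10 * 9 * 8 * 7 * 6 * 5 * 4 * 3 * fac(2)
= 13 * 12 * 11 * 10 * 9 * 8 * 7 * 6 * 5 * 4 * 3 * 2 * fac(1)
= 13 * 12 * 11 * 10 * 9 * 8 * 7 * 6 * 5 * 4 * 3 * 2 * 1
= 6227020800


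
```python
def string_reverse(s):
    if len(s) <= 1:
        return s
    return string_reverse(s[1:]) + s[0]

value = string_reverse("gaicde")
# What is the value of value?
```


string_reverse("gaicde")
= string_reverse("aicde") + "g"
= string_reverse("icde") + "a" + "g"
= string_reverse("cde") + "i" + "a" + "g"
= string_reverse("de") + "c" + "i" + "a" + "g"
= string_reverse("e") + "d" + "c" + "i" + "a" + "g"
= "e" + "d" + "c" + "i" + "a" + "g"
= "edciag"


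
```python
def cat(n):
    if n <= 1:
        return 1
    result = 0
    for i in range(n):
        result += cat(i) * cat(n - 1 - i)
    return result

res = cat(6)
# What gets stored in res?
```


cat(6)
= sum of cat(i) * cat(6-1-i) for i in 0..5
First compute sub-values bottom-up:
  cat(0) = 1, cat(1) = 1
  cat(2) = 1*1 + 1*1 = 2
  cat(3) = 1*2 + 1*1 + 2*1 = 5
  cat(4) = 1*5 + 1*2 + 2*1 + 5*1 = 14
  cat(5) = 1*14 + 1*5 + 2*2 + 5*1 + 14*1 = 42
Now cat(6):
  cat(0)*cat(5) = 1*42 = 42
  cat(1)*cat(4) = 1*14 = 14
  cat(2)*cat(3) = 2*5 = 10
  cat(3)*cat(2) = 5*2 = 10
  cat(4)*cat(1) = 14*1 = 14
  cat(5)*cat(0) = 42*1 = 42
= 42 + 14 + 10 + 10 + 14 + 42
= 132


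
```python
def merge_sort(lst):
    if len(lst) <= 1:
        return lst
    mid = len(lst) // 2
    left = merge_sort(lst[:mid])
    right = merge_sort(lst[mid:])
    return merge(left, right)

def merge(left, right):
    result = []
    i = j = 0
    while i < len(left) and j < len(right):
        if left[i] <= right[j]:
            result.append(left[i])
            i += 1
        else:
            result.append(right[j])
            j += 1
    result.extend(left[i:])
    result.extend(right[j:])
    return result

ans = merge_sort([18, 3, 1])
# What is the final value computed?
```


merge_sort([18, 3, 1])
Split into [18] and [3, 1]
Left sorted: [18]
Right sorted: [1, 3]
Merge [18] and [1, 3]
= [1, 3, 18]


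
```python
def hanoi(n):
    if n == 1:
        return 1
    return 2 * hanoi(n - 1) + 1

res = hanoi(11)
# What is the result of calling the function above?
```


hanoi(11)
= 2 * hanoi(10) + 1
= 2 * (2 * hanoi(9) + 1) + 1
= 2 * (2 * (2 * hanoi(8) + 1) + 1) + 1
= 2 * (2 * (2 * (2 * hanoi(7) + 1) + 1) + 1) + 1
= 2 * (2 * (2 * (2 * (2 * hanoi(6) + 1) + 1) + 1) + 1) + 1
= 2 * (2 * (2 * (2 * (2 * (2 * hanoi(5) + 1) + 1) + 1) + 1) + 1) + 1
= 2 * (2 * (2 * (2 * (2 * (2 * (2 * hanoi(4) + 1) + 1) + 1) + 1) + 1) + 1) + 1
= 2 * (2 * (2 * (2 * (2 * (2 * (2 * (2 * hanoi(3) + 1) + 1) + 1) + 1) + 1) + 1) + 1) + 1
= 2 * (2 * (2 * (2 * (2 * (2 * (2 * (2 * (2 * hanoi(2) + 1) + 1) + 1) + 1) + 1) + 1) + 1) + 1) + 1
= 2 * (2 * (2 * (2 * (2 * (2 * (2 * (2 * (2 * (2 * hanoi(1) + 1) + 1) + 1) + 1) + 1) + 1) + 1) + 1) + 1) + 1
Now compute bottom-up:
hanoi(1) = 1
hanoi(2) = 2 * 1 + 1 = 3
hanoi(3) = 2 * 3 + 1 = 7
hanoi(4) = 2 * 7 + 1 = 15
hanoi(5) = 2 * 15 + 1 = 31
hanoi(6) = 2 * 31 + 1 = 63
hanoi(7) = 2 * 63 + 1 = 127
hanoi(8) = 2 * 127 + 1 = 255
hanoi(9) = 2 * 255 + 1 = 511
hanoi(10) = 2 * 511 + 1 = 1023
hanoi(11) = 2 * 1023 + 1 = 2047
= 2047


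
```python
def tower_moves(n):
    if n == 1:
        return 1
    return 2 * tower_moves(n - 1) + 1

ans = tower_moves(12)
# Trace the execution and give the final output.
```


tower_moves(12)
= 2 * tower_moves(11) + 1
= 2 * (2 * tower_moves(10) + 1) + 1
= 2 * (2 * (2 * tower_moves(9) + 1) + 1) + 1
= 2 * (2 * (2 * (2 * tower_moves(8) + 1) + 1) + 1) + 1
= 2 * (2 * (2 * (2 * (2 * tower_moves(7) + 1) + 1) + 1) + 1) + 1
= 2 * (2 * (2 * (2 * (2 * (2 * tower_moves(6) + 1) + 1) + 1) + 1) + 1) + 1
= 2 * (2 * (2 * (2 * (2 * (2 * (2 * tower_moves(5) + 1) + 1) + 1) + 1) + 1) + 1) + 1
= 2 * (2 * (2 * (2 * (2 * (2 * (2 * (2 * tower_moves(4) + 1) + 1) + 1) + 1) + 1) + 1) + 1) + 1
= 2 * (2 * (2 * (2 * (2 * (2 * (2 * (2 * (2 * tower_moves(3) + 1) + 1) + 1) + 1) + 1) + 1) + 1) + 1) + 1
= 2 * (2 * (2 * (2 * (2 * (2 * (2 * (2 * (2 * (2 * tower_moves(2) + 1) + 1) + 1) + 1) + 1) + 1) + 1) + 1) + 1) + 1
= 2 * (2 * (2 * (2 * (2 * (2 * (2 * (2 * (2 * (2 * (2 * tower_moves(1) + 1) + 1) + 1) + 1) + 1) + 1) + 1) + 1) + 1) + 1) + 1
Now compute bottom-up:
tower_moves(1) = 1
tower_moves(2) = 2 * 1 + 1 = 3
tower_moves(3) = 2 * 3 + 1 = 7
tower_moves(4) = 2 * 7 + 1 = 15
tower_moves(5) = 2 * 15 + 1 = 31
tower_moves(6) = 2 * 31 + 1 = 63
tower_moves(7) = 2 * 63 + 1 = 127
tower_moves(8) = 2 * 127 + 1 = 255
tower_moves(9) = 2 * 255 + 1 = 511
tower_moves(10) = 2 * 511 + 1 = 1023
tower_moves(11) = 2 * 1023 + 1 = 2047
tower_moves(12) = 2 * 2047 + 1 = 4095
= 4095


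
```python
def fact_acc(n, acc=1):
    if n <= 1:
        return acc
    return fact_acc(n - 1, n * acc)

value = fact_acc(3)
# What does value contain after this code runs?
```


fact_acc(3, 1)
= fact_acc(2, 3 * 1) = fact_acc(2, 3)
= fact_acc(1, 2 * 3) = fact_acc(1, 6)
n <= 1, return acc = 6


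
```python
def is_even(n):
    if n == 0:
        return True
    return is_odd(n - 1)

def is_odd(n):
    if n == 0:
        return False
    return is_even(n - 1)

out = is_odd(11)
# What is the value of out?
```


is_odd(11)
= is_even(10)
= is_odd(9)
= is_even(8)
= is_odd(7)
= is_even(6)
= is_odd(5)
= is_even(4)
= is_odd(3)
= is_even(2)
= is_odd(1)
= is_even(0)
n == 0: return True
= True


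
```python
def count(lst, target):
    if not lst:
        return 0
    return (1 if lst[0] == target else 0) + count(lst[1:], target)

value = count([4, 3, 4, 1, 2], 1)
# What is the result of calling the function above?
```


count([4, 3, 4, 1, 2], 1)
lst[0]=4 != 1: 0 + count([3, 4, 1, 2], 1)
lst[0]=3 != 1: 0 + count([4, 1, 2], 1)
lst[0]=4 != 1: 0 + count([1, 2], 1)
lst[0]=1 == 1: 1 + count([2], 1)
lst[0]=2 != 1: 0 + count([], 1)
= 1


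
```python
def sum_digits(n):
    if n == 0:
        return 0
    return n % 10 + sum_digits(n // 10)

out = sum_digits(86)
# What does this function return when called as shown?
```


sum_digits(86)
= 6 + sum_digits(8)
= 6 + 8 + sum_digits(0)
= 6 + 8 + 0
= 14


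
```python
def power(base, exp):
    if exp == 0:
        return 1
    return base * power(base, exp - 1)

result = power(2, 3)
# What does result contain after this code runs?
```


power(2, 3)
= 2 * power(2, 2)
= 2 * 2 * power(2, 1)
= 2 * 2 * 2 * power(2, 0)
= 2 * 2 * 2 * 1
= 8


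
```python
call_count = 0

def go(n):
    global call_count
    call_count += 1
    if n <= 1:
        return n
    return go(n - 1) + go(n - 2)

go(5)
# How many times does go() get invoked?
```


go(5) calls go(4) and go(3); each non-base call branches into two more.
Let C(k) = total number of calls made by go(k), including the call to go(k) itself.
Base cases: C(0) = 1, C(1) = 1
Recurrence: C(k) = 1 + C(k-1) + C(k-2)
  C(2) = 1 + C(1) + C(0) = 1 + 1 + 1 = 3
  C(3) = 1 + C(2) + C(1) = 1 + 3 + 1 = 5
  C(4) = 1 + C(3) + C(2) = 1 + 5 + 3 = 9
  C(5) = 1 + C(4) + C(3) = 1 + 9 + 5 = 15
Total calls = C(5) = 15


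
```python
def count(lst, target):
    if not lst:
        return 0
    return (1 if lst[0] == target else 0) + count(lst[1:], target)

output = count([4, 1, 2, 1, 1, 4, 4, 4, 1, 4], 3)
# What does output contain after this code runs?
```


count([4, 1, 2, 1, 1, 4, 4, 4, 1, 4], 3)
lst[0]=4 != 3: 0 + count([1, 2, 1, 1, 4, 4, 4, 1, 4], 3)
lst[0]=1 != 3: 0 + count([2, 1, 1, 4, 4, 4, 1, 4], 3)
lst[0]=2 != 3: 0 + count([1, 1, 4, 4, 4, 1, 4], 3)
lst[0]=1 != 3: 0 + count([1, 4, 4, 4, 1, 4], 3)
lst[0]=1 != 3: 0 + count([4, 4, 4, 1, 4], 3)
lst[0]=4 != 3: 0 + count([4, 4, 1, 4], 3)
lst[0]=4 != 3: 0 + count([4, 1, 4], 3)
lst[0]=4 != 3: 0 + count([1, 4], 3)
lst[0]=1 != 3: 0 + count([4], 3)
lst[0]=4 != 3: 0 + count([], 3)
= 0


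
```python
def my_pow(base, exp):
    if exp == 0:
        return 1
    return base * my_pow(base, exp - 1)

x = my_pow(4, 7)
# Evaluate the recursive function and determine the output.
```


my_pow(4, 7)
= 4 * my_pow(4, 6)
= 4 * 4 * my_pow(4, 5)
= 4 * 4 * 4 * my_pow(4, 4)
= 4 * 4 * 4 * 4 * my_pow(4, 3)
= 4 * 4 * 4 * 4 * 4 * my_pow(4, 2)
= 4 * 4 * 4 * 4 * 4 * 4 * my_pow(4, 1)
= 4 * 4 * 4 * 4 * 4 * 4 * 4 * my_pow(4, 0)
= 4 * 4 * 4 * 4 * 4 * 4 * 4 * 1
= 16384


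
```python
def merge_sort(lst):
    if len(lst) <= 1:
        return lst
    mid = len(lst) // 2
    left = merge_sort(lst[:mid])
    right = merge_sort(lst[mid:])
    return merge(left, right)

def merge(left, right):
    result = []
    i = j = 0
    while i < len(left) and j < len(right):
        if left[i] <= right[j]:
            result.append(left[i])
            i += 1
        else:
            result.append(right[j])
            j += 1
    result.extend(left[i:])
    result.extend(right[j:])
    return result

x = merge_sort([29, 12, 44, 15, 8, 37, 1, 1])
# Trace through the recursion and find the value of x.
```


merge_sort([29, 12, 44, 15, 8, 37, 1, 1])
Split into [29, 12, 44, 15] and [8, 37, 1, 1]
Left sorted: [12, 15, 29, 44]
Right sorted: [1, 1, 8, 37]
Merge [12, 15, 29, 44] and [1, 1, 8, 37]
= [1, 1, 8, 12, 15, 29, 37, 44]


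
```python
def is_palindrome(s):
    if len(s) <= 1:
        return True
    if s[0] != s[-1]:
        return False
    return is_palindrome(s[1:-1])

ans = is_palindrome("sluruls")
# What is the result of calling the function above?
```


is_palindrome("sluruls")
"sluruls": s[0]='s' == s[-1]='s' -> is_palindrome("lurul")
"lurul": s[0]='l' == s[-1]='l' -> is_palindrome("uru")
"uru": s[0]='u' == s[-1]='u' -> is_palindrome("r")
"r": len <= 1 -> True
= True


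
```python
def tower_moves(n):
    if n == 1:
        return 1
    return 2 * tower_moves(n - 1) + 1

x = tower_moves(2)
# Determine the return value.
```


tower_moves(2)
= 2 * tower_moves(1) + 1
Now compute bottom-up:
tower_moves(1) = 1
tower_moves(2) = 2 * 1 + 1 = 3
= 3


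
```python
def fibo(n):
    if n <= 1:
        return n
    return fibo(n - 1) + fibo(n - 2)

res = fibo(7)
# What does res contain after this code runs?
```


fibo(7)
= fibo(6) + fibo(5)
= (fibo(5) + fibo(4)) + fibo(5)
Computing bottom-up: fibo(0)=0, fibo(1)=1, fibo(2)=1, fibo(3)=2, fibo(4)=3, fibo(5)=5, fibo(6)=8, fibo(7)=13
= 13


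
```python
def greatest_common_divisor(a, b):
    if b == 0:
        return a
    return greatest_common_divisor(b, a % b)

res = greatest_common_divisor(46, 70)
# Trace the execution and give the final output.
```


greatest_common_divisor(46, 70)
= greatest_common_divisor(70, 46 % 70) = greatest_common_divisor(70, 46)
= greatest_common_divisor(46, 70 % 46) = greatest_common_divisor(46, 24)
= greatest_common_divisor(24, 46 % 24) = greatest_common_divisor(24, 22)
= greatest_common_divisor(22, 24 % 22) = greatest_common_divisor(22, 2)
= greatest_common_divisor(2, 22 % 2) = greatest_common_divisor(2, 0)
b == 0, return a = 2


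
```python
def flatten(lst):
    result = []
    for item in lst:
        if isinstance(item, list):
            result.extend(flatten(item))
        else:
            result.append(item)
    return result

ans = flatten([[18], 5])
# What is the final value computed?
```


flatten([[18], 5])
Processing each element:
  [18] is a list -> flatten recursively -> [18]
  5 is not a list -> append 5
= [18, 5]


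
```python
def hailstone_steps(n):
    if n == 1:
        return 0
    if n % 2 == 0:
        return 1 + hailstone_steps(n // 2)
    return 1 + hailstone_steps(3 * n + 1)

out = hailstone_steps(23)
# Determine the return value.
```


hailstone_steps(23)
23 is odd -> 3*23+1 = 70 -> hailstone_steps(70)
70 is even -> hailstone_steps(35)
35 is odd -> 3*35+1 = 106 -> hailstone_steps(106)
106 is even -> hailstone_steps(53)
53 is odd -> 3*53+1 = 160 -> hailstone_steps(160)
160 is even -> hailstone_steps(80)
80 is even -> hailstone_steps(40)
40 is even -> hailstone_steps(20)
20 is even -> hailstone_steps(10)
10 is even -> hailstone_steps(5)
5 is odd -> 3*5+1 = 16 -> hailstone_steps(16)
16 is even -> hailstone_steps(8)
8 is even -> hailstone_steps(4)
4 is even -> hailstone_steps(2)
2 is even -> hailstone_steps(1)
Reached 1 after 15 steps
= 15
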